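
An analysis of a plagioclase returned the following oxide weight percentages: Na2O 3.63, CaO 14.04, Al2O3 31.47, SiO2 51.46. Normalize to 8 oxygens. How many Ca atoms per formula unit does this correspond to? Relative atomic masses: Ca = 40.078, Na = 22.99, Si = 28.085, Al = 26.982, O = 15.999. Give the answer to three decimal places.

0.679 Ca apfu

Na2O (M=61.979): mol = 0.05857; Na = 0.11714, O = 0.05857.
CaO (M=56.077): mol = 0.25037; Ca = 0.25037, O = 0.25037.
Al2O3 (M=101.961): mol = 0.30865; Al = 0.61730, O = 0.92595.
SiO2 (M=60.083): mol = 0.85648; Si = 0.85648, O = 1.71296.
ΣO = 2.94785; factor = 8/ΣO = 2.71384.
Ca apfu = 0.25037 × 2.71384 = 0.679.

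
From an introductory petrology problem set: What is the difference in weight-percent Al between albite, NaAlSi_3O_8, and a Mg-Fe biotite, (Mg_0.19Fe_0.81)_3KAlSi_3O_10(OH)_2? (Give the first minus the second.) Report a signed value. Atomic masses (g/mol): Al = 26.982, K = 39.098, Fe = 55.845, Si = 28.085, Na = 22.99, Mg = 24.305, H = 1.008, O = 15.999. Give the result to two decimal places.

M(NaAlSi_3O_8) = 262.219 g/mol, so wt% Al = 26.982/262.219 × 100 = 10.29%.
M((Mg_0.19Fe_0.81)_3KAlSi_3O_10(OH)_2) = 493.896 g/mol, so wt% Al = 26.982/493.896 × 100 = 5.46%.
10.29 − 5.46 = 4.83 pp.

4.83 percentage points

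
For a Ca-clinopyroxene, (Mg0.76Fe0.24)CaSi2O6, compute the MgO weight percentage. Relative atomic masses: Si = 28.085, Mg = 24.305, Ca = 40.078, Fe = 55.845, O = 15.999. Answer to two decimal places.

13.67 wt%

Formula mass = 224.117 g/mol.
0.76 Mg → 0.7600 mol MgO per formula unit; M(MgO) = 40.304, so MgO mass = 30.631 g.
30.631/224.117 × 100 = 13.67 wt%.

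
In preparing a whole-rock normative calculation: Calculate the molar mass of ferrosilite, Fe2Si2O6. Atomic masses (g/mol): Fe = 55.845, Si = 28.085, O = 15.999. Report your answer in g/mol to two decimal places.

The formula mass is the sum 2×55.845 + 2×28.085 + 6×15.999.

263.85 g/mol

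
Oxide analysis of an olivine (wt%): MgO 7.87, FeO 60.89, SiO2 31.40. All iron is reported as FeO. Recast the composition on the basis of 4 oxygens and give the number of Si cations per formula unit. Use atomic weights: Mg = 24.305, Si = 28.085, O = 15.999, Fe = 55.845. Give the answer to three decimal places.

MgO: 7.87/40.304 = 0.19527 mol → 0.19527 mol Mg, 0.19527 mol O.
FeO: 60.89/71.844 = 0.84753 mol → 0.84753 mol Fe, 0.84753 mol O.
SiO2: 31.40/60.083 = 0.52261 mol → 0.52261 mol Si, 1.04522 mol O.
Total oxygen = 2.08802 mol. Normalization factor = 4/2.08802 = 1.91569.
Si per 4 O = 0.52261 × 1.91569 = 1.001.

1.001 Si apfu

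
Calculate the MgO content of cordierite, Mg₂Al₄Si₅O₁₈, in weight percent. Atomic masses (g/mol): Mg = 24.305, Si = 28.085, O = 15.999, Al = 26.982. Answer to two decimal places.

Molar mass of Mg₂Al₄Si₅O₁₈ = 2*24.305 + 4*26.982 + 5*28.085 + 18*15.999 = 584.945 g/mol.
Each formula unit contains 2 Mg, equivalent to 2/1 = 2.0000 mol MgO.
M(MgO) = 1×24.305 + 1×15.999 = 40.304 g/mol.
Mass of MgO per formula unit = 2.0000 × 40.304 = 80.608 g.
MgO wt% = 80.608 / 584.945 × 100 = 13.78%.

13.78 wt%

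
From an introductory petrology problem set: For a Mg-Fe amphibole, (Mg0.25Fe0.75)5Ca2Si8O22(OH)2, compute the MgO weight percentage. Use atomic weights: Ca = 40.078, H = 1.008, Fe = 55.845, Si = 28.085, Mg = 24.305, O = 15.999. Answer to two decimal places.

M((Mg0.25Fe0.75)5Ca2Si8O22(OH)2) = 930.628 g/mol; M(MgO) = 40.304 g/mol.
Moles MgO per formula unit = 1.25 Mg ÷ 1 = 1.2500.
MgO fraction = (1.2500 × 40.304) / 930.628 = 50.380/930.628 = 0.0541.

5.41 wt%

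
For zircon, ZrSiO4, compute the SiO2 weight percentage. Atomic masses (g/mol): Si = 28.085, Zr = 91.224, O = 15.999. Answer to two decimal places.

32.78 wt%

M(ZrSiO4) = 183.305 g/mol; M(SiO2) = 60.083 g/mol.
Moles SiO2 per formula unit = 1 Si ÷ 1 = 1.0000.
SiO2 fraction = (1.0000 × 60.083) / 183.305 = 60.083/183.305 = 0.3278.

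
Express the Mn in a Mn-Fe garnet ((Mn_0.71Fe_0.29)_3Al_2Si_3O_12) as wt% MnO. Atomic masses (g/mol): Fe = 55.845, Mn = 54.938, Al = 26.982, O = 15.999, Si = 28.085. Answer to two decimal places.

Molar mass of (Mn_0.71Fe_0.29)_3Al_2Si_3O_12 = 2.13·54.938 + 0.87·55.845 + 2·26.982 + 3·28.085 + 12·15.999 = 495.810 g/mol.
Each formula unit contains 2.13 Mn, equivalent to 2.13/1 = 2.1300 mol MnO.
M(MnO) = 1×54.938 + 1×15.999 = 70.937 g/mol.
Mass of MnO per formula unit = 2.1300 × 70.937 = 151.096 g.
MnO wt% = 151.096 / 495.810 × 100 = 30.47%.

30.47 wt%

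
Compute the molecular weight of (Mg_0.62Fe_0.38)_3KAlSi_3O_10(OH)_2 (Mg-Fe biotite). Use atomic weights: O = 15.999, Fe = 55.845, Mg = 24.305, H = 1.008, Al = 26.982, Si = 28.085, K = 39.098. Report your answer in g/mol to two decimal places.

453.21 g/mol

M = 1.86·24.305 + 1.14·55.845 + 1·39.098 + 1·26.982 + 3·28.085 + 12·15.999 + 2·1.008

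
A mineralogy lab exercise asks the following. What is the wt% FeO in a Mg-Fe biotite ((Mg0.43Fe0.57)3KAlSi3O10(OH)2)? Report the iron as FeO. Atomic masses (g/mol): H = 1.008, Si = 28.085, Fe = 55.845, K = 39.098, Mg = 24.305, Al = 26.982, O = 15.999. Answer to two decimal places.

M((Mg0.43Fe0.57)3KAlSi3O10(OH)2) = 471.187 g/mol; M(FeO) = 71.844 g/mol.
Moles FeO per formula unit = 1.71 Fe ÷ 1 = 1.7100.
FeO fraction = (1.7100 × 71.844) / 471.187 = 122.853/471.187 = 0.2607.

26.07 wt%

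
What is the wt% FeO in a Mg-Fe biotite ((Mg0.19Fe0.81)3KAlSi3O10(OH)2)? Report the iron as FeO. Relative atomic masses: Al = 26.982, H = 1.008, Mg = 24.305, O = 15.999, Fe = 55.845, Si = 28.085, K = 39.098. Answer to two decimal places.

35.35 wt%

M((Mg0.19Fe0.81)3KAlSi3O10(OH)2) = 493.896 g/mol; M(FeO) = 71.844 g/mol.
Moles FeO per formula unit = 2.43 Fe ÷ 1 = 2.4300.
FeO fraction = (2.4300 × 71.844) / 493.896 = 174.581/493.896 = 0.3535.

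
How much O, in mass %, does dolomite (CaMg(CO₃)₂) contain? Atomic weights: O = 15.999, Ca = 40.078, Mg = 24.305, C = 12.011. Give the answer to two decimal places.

52.06 mass %

Formula mass = 1*40.078 + 1*24.305 + 2*12.011 + 6*15.999 = 184.399 g/mol, of which 95.994 g is O.
So O makes up 95.994/184.399 = 0.5206 of the mass, i.e. 52.06%.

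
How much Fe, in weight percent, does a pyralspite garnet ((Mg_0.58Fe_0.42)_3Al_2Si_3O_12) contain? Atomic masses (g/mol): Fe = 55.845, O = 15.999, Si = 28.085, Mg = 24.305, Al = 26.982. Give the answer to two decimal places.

Formula mass = 1.74·24.305 + 1.26·55.845 + 2·26.982 + 3·28.085 + 12·15.999 = 442.862 g/mol, of which 70.365 g is Fe.
So Fe makes up 70.365/442.862 = 0.1589 of the mass, i.e. 15.89%.

15.89 weight percent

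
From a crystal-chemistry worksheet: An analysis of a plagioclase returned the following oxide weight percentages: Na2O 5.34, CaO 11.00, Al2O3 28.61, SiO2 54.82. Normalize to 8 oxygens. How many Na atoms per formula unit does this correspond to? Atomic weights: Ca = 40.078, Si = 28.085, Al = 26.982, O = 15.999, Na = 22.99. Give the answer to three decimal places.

Na2O (M=61.979): mol = 0.08616; Na = 0.17232, O = 0.08616.
CaO (M=56.077): mol = 0.19616; Ca = 0.19616, O = 0.19616.
Al2O3 (M=101.961): mol = 0.28060; Al = 0.56120, O = 0.84180.
SiO2 (M=60.083): mol = 0.91240; Si = 0.91240, O = 1.82480.
ΣO = 2.94892; factor = 8/ΣO = 2.71286.
Na apfu = 0.17232 × 2.71286 = 0.467.

0.467 Na apfu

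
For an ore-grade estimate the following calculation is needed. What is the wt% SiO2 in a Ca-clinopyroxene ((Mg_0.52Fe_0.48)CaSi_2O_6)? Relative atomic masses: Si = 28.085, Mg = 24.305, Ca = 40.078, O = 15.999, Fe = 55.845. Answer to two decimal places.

51.87 wt%

M((Mg_0.52Fe_0.48)CaSi_2O_6) = 231.686 g/mol; M(SiO2) = 60.083 g/mol.
Moles SiO2 per formula unit = 2 Si ÷ 1 = 2.0000.
SiO2 fraction = (2.0000 × 60.083) / 231.686 = 120.166/231.686 = 0.5187.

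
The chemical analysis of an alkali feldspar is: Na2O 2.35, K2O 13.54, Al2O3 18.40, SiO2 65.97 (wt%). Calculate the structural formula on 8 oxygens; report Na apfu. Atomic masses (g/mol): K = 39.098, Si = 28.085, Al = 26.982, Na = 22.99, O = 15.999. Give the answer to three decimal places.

2.35 wt% Na2O ÷ 61.979 g/mol = 0.03792 mol, giving 0.07584 Na and 0.03792 O.
13.54 wt% K2O ÷ 94.195 g/mol = 0.14374 mol, giving 0.28748 K and 0.14374 O.
18.40 wt% Al2O3 ÷ 101.961 g/mol = 0.18046 mol, giving 0.36092 Al and 0.54138 O.
65.97 wt% SiO2 ÷ 60.083 g/mol = 1.09798 mol, giving 1.09798 Si and 2.19596 O.
Oxygen sums to 2.91900; scaling by 8/2.91900 = 2.74066 puts the formula on 8 O.
Na: 0.07584 × 2.74066 = 0.208 atoms per formula unit.

0.208 Na apfu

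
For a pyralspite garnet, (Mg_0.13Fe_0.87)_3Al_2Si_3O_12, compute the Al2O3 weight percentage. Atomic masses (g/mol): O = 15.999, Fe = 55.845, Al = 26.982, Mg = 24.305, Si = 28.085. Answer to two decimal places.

21.00 wt%

M((Mg_0.13Fe_0.87)_3Al_2Si_3O_12) = 485.441 g/mol; M(Al2O3) = 101.961 g/mol.
Moles Al2O3 per formula unit = 2 Al ÷ 2 = 1.0000.
Al2O3 fraction = (1.0000 × 101.961) / 485.441 = 101.961/485.441 = 0.2100.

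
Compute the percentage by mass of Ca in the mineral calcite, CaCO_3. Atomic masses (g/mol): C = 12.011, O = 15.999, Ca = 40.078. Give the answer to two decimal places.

40.04 mass %

Molar mass of CaCO_3: 1×40.078 + 1×12.011 + 3×15.999 = 100.086 g/mol.
Mass of Ca per formula unit: 1 × 40.078 = 40.078 g.
Weight fraction Ca = 40.078 / 100.086 = 0.4004.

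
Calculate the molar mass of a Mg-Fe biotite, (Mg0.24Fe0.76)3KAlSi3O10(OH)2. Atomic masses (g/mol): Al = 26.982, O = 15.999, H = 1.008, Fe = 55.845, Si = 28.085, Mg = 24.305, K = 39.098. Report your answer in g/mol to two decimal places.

489.17 g/mol

Mg: 0.72 × 24.305 = 17.4996
Fe: 2.28 × 55.845 = 127.3266
K: 1 × 39.098 = 39.0980
Al: 1 × 26.982 = 26.9820
Si: 3 × 28.085 = 84.2550
O: 12 × 15.999 = 191.9880
H: 2 × 1.008 = 2.0160
Summing the contributions gives the formula mass.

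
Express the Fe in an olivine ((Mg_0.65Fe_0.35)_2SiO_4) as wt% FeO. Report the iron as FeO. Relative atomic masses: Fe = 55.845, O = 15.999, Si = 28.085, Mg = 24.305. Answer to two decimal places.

M((Mg_0.65Fe_0.35)_2SiO_4) = 162.769 g/mol; M(FeO) = 71.844 g/mol.
Moles FeO per formula unit = 0.70 Fe ÷ 1 = 0.7000.
FeO fraction = (0.7000 × 71.844) / 162.769 = 50.291/162.769 = 0.3090.

30.90 wt%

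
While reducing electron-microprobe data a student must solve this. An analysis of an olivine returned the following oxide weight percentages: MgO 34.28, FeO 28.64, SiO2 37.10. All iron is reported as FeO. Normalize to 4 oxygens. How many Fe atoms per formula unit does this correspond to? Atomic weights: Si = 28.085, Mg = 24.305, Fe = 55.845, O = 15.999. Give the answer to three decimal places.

0.642 Fe apfu

34.28 wt% MgO ÷ 40.304 g/mol = 0.85054 mol, giving 0.85054 Mg and 0.85054 O.
28.64 wt% FeO ÷ 71.844 g/mol = 0.39864 mol, giving 0.39864 Fe and 0.39864 O.
37.10 wt% SiO2 ÷ 60.083 g/mol = 0.61748 mol, giving 0.61748 Si and 1.23496 O.
Oxygen sums to 2.48414; scaling by 4/2.48414 = 1.61022 puts the formula on 4 O.
Fe: 0.39864 × 1.61022 = 0.642 atoms per formula unit.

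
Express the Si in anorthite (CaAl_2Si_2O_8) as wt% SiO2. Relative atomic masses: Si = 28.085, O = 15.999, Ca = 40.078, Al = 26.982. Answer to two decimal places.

43.19 wt%

Formula mass = 278.204 g/mol.
2 Si → 2.0000 mol SiO2 per formula unit; M(SiO2) = 60.083, so SiO2 mass = 120.166 g.
120.166/278.204 × 100 = 43.19 wt%.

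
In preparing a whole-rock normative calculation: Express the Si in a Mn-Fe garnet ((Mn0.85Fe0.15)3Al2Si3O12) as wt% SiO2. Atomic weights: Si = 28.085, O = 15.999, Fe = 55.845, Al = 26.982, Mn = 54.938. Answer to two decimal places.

Molar mass of (Mn0.85Fe0.15)3Al2Si3O12 = 2.55·54.938 + 0.45·55.845 + 2·26.982 + 3·28.085 + 12·15.999 = 495.429 g/mol.
Each formula unit contains 3 Si, equivalent to 3/1 = 3.0000 mol SiO2.
M(SiO2) = 1×28.085 + 2×15.999 = 60.083 g/mol.
Mass of SiO2 per formula unit = 3.0000 × 60.083 = 180.249 g.
SiO2 wt% = 180.249 / 495.429 × 100 = 36.38%.

36.38 wt%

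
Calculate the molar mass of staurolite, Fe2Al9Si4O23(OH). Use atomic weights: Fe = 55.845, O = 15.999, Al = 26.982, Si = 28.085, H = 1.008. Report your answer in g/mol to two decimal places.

851.85 g/mol

The formula mass is the sum 2*55.845 + 9*26.982 + 4*28.085 + 24*15.999 + 1*1.008.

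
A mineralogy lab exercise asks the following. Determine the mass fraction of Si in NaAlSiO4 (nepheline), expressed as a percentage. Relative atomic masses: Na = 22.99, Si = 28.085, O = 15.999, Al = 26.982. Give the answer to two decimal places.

19.77 wt%

M(NaAlSiO4) = 142.053 g/mol.
Si contributes 1 × 28.085 = 28.085 g per mole.
28.085/142.053 = 0.1977 → 19.77%.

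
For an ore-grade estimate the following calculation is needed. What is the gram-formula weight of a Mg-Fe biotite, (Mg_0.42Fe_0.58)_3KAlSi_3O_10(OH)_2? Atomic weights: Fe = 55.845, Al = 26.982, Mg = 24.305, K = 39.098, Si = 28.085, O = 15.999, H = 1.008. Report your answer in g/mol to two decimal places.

M = 1.26·24.305 + 1.74·55.845 + 1·39.098 + 1·26.982 + 3·28.085 + 12·15.999 + 2·1.008

472.13 g/mol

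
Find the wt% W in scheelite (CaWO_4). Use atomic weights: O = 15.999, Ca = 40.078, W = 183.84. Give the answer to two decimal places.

Molar mass of CaWO_4: 1×40.078 + 1×183.84 + 4×15.999 = 287.914 g/mol.
Mass of W per formula unit: 1 × 183.84 = 183.840 g.
Weight fraction W = 183.840 / 287.914 = 0.6385.

63.85 weight percent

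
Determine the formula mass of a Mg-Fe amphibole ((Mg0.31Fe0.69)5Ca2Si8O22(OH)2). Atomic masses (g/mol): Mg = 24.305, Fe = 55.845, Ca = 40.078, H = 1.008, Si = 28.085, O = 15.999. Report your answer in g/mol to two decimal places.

The formula mass is the sum 1.55×24.305 + 3.45×55.845 + 2×40.078 + 8×28.085 + 24×15.999 + 2×1.008.

921.17 g/mol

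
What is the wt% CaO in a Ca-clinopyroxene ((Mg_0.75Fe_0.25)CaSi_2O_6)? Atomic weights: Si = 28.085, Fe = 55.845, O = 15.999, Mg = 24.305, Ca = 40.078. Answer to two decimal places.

24.99 wt%

M((Mg_0.75Fe_0.25)CaSi_2O_6) = 224.432 g/mol; M(CaO) = 56.077 g/mol.
Moles CaO per formula unit = 1 Ca ÷ 1 = 1.0000.
CaO fraction = (1.0000 × 56.077) / 224.432 = 56.077/224.432 = 0.2499.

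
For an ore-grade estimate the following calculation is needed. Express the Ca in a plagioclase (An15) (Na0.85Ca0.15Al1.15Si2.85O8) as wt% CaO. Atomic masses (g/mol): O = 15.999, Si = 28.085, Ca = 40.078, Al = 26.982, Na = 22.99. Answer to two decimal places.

M(Na0.85Ca0.15Al1.15Si2.85O8) = 264.617 g/mol; M(CaO) = 56.077 g/mol.
Moles CaO per formula unit = 0.15 Ca ÷ 1 = 0.1500.
CaO fraction = (0.1500 × 56.077) / 264.617 = 8.412/264.617 = 0.0318.

3.18 wt%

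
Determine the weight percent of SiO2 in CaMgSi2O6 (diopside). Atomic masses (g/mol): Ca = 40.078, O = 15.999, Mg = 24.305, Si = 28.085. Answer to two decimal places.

55.49 wt%

M(CaMgSi2O6) = 216.547 g/mol; M(SiO2) = 60.083 g/mol.
Moles SiO2 per formula unit = 2 Si ÷ 1 = 2.0000.
SiO2 fraction = (2.0000 × 60.083) / 216.547 = 120.166/216.547 = 0.5549.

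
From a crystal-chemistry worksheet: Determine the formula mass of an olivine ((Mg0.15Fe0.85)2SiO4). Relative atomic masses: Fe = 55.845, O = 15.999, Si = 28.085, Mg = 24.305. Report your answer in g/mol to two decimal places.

194.31 g/mol

The formula mass is the sum 0.30·24.305 + 1.70·55.845 + 1·28.085 + 4·15.999.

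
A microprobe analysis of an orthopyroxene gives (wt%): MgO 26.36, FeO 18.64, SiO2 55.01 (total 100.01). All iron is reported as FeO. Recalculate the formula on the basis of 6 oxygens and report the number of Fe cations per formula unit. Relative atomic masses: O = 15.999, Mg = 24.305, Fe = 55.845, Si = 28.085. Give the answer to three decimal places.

0.567 Fe apfu

MgO (M=40.304): mol = 0.65403; Mg = 0.65403, O = 0.65403.
FeO (M=71.844): mol = 0.25945; Fe = 0.25945, O = 0.25945.
SiO2 (M=60.083): mol = 0.91557; Si = 0.91557, O = 1.83114.
ΣO = 2.74462; factor = 6/ΣO = 2.18609.
Fe apfu = 0.25945 × 2.18609 = 0.567.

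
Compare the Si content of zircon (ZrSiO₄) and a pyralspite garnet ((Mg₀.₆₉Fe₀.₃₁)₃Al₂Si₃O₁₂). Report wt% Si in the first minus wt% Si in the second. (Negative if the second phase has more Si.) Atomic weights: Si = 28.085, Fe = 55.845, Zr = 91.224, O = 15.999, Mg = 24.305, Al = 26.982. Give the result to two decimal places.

M(ZrSiO₄) = 183.305 g/mol, so wt% Si = 28.085/183.305 × 100 = 15.32%.
M((Mg₀.₆₉Fe₀.₃₁)₃Al₂Si₃O₁₂) = 432.454 g/mol, so wt% Si = 84.255/432.454 × 100 = 19.48%.
15.32 − 19.48 = -4.16 pp.

-4.16 percentage points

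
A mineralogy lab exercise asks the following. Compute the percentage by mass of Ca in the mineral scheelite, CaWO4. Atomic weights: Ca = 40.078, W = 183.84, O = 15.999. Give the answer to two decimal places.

Molar mass of CaWO4: 1·40.078 + 1·183.84 + 4·15.999 = 287.914 g/mol.
Mass of Ca per formula unit: 1 × 40.078 = 40.078 g.
Weight fraction Ca = 40.078 / 287.914 = 0.1392.

13.92 wt%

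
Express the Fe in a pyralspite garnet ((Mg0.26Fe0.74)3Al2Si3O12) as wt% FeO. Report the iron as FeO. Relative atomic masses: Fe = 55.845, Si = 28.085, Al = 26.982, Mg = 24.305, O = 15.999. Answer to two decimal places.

33.71 wt%

Molar mass of (Mg0.26Fe0.74)3Al2Si3O12 = 0.78×24.305 + 2.22×55.845 + 2×26.982 + 3×28.085 + 12×15.999 = 473.141 g/mol.
Each formula unit contains 2.22 Fe, equivalent to 2.22/1 = 2.2200 mol FeO.
M(FeO) = 1×55.845 + 1×15.999 = 71.844 g/mol.
Mass of FeO per formula unit = 2.2200 × 71.844 = 159.494 g.
FeO wt% = 159.494 / 473.141 × 100 = 33.71%.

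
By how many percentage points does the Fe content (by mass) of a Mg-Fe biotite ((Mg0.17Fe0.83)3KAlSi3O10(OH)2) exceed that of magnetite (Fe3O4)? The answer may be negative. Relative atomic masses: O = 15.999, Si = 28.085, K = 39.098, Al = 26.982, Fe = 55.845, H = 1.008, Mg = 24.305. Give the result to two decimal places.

M((Mg0.17Fe0.83)3KAlSi3O10(OH)2) = 495.789 g/mol, so wt% Fe = 139.054/495.789 × 100 = 28.05%.
M(Fe3O4) = 231.531 g/mol, so wt% Fe = 167.535/231.531 × 100 = 72.36%.
28.05 − 72.36 = -44.31 pp.

-44.31 percentage points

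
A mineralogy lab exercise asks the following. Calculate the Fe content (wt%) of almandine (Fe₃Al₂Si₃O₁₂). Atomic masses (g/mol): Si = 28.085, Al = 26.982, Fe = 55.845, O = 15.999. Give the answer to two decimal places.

M(Fe₃Al₂Si₃O₁₂) = 497.742 g/mol.
Fe contributes 3 × 55.845 = 167.535 g per mole.
167.535/497.742 = 0.3366 → 33.66%.

33.66 wt%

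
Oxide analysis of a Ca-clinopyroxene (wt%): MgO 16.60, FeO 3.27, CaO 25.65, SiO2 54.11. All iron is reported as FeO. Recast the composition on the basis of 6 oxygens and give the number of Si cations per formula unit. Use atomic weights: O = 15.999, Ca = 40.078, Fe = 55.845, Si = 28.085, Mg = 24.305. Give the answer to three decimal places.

MgO (M=40.304): mol = 0.41187; Mg = 0.41187, O = 0.41187.
FeO (M=71.844): mol = 0.04552; Fe = 0.04552, O = 0.04552.
CaO (M=56.077): mol = 0.45741; Ca = 0.45741, O = 0.45741.
SiO2 (M=60.083): mol = 0.90059; Si = 0.90059, O = 1.80118.
ΣO = 2.71598; factor = 6/ΣO = 2.20915.
Si apfu = 0.90059 × 2.20915 = 1.990.

1.990 Si apfu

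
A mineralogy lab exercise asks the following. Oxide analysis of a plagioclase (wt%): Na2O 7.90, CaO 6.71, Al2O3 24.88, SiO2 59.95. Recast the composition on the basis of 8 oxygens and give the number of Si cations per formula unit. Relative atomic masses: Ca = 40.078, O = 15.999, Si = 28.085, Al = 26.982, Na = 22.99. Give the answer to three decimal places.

2.683 Si apfu

Na2O (M=61.979): mol = 0.12746; Na = 0.25492, O = 0.12746.
CaO (M=56.077): mol = 0.11966; Ca = 0.11966, O = 0.11966.
Al2O3 (M=101.961): mol = 0.24401; Al = 0.48802, O = 0.73203.
SiO2 (M=60.083): mol = 0.99779; Si = 0.99779, O = 1.99558.
ΣO = 2.97473; factor = 8/ΣO = 2.68932.
Si apfu = 0.99779 × 2.68932 = 2.683.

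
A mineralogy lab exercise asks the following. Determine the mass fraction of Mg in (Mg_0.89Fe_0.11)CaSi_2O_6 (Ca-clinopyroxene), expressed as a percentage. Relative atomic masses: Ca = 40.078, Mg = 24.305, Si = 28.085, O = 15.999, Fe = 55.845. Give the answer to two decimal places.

Formula mass = 0.89·24.305 + 0.11·55.845 + 1·40.078 + 2·28.085 + 6·15.999 = 220.016 g/mol, of which 21.631 g is Mg.
So Mg makes up 21.631/220.016 = 0.0983 of the mass, i.e. 9.83%.

9.83 wt%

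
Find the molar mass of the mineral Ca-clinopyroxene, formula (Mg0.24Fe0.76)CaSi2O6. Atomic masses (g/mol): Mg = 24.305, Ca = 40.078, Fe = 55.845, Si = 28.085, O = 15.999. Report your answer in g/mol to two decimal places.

Mg: 0.24 × 24.305 = 5.8332
Fe: 0.76 × 55.845 = 42.4422
Ca: 1 × 40.078 = 40.0780
Si: 2 × 28.085 = 56.1700
O: 6 × 15.999 = 95.9940
Summing the contributions gives the formula mass.

240.52 g/mol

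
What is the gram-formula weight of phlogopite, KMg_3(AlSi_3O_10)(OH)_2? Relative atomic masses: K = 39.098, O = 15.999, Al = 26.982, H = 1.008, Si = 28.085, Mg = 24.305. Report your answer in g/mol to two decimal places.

K: 1 × 39.098 = 39.0980
Mg: 3 × 24.305 = 72.9150
Al: 1 × 26.982 = 26.9820
Si: 3 × 28.085 = 84.2550
O: 12 × 15.999 = 191.9880
H: 2 × 1.008 = 2.0160
Summing the contributions gives the formula mass.

417.25 g/mol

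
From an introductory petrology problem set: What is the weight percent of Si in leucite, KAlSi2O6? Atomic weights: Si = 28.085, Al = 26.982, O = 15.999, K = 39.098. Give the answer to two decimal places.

25.74 wt%

Formula mass = 1*39.098 + 1*26.982 + 2*28.085 + 6*15.999 = 218.244 g/mol, of which 56.170 g is Si.
So Si makes up 56.170/218.244 = 0.2574 of the mass, i.e. 25.74%.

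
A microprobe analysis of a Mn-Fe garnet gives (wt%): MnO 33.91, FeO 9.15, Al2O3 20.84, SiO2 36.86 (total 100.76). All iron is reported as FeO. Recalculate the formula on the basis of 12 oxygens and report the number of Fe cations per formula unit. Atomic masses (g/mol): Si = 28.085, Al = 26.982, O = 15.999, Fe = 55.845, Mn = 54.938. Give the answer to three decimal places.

33.91 wt% MnO ÷ 70.937 g/mol = 0.47803 mol, giving 0.47803 Mn and 0.47803 O.
9.15 wt% FeO ÷ 71.844 g/mol = 0.12736 mol, giving 0.12736 Fe and 0.12736 O.
20.84 wt% Al2O3 ÷ 101.961 g/mol = 0.20439 mol, giving 0.40878 Al and 0.61317 O.
36.86 wt% SiO2 ÷ 60.083 g/mol = 0.61348 mol, giving 0.61348 Si and 1.22696 O.
Oxygen sums to 2.44552; scaling by 12/2.44552 = 4.90693 puts the formula on 12 O.
Fe: 0.12736 × 4.90693 = 0.625 atoms per formula unit.

0.625 Fe apfu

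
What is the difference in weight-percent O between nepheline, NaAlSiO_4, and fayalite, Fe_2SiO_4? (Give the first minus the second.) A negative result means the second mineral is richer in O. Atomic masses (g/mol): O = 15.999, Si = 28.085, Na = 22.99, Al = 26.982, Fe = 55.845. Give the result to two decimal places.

13.64 percentage points

O in NaAlSiO_4: molar mass 142.053 g/mol; 4×15.999 = 63.996 g → 45.05 wt%.
O in Fe_2SiO_4: molar mass 203.771 g/mol; 4×15.999 = 63.996 g → 31.41 wt%.
Difference = 45.05 − 31.41 = 13.64 percentage points.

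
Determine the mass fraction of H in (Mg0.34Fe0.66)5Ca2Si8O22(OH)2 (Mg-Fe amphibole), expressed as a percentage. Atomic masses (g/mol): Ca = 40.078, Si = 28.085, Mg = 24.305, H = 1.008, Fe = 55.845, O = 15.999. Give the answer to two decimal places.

0.22 wt%

Molar mass of (Mg0.34Fe0.66)5Ca2Si8O22(OH)2: 1.70·24.305 + 3.30·55.845 + 2·40.078 + 8·28.085 + 24·15.999 + 2·1.008 = 916.435 g/mol.
Mass of H per formula unit: 2 × 1.008 = 2.016 g.
Weight fraction H = 2.016 / 916.435 = 0.0022.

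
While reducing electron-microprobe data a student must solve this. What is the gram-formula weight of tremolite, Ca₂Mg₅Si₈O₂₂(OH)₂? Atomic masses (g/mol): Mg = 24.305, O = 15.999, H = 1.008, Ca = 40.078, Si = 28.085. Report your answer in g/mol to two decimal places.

Ca: 2 × 40.078 = 80.1560
Mg: 5 × 24.305 = 121.5250
Si: 8 × 28.085 = 224.6800
O: 24 × 15.999 = 383.9760
H: 2 × 1.008 = 2.0160
Summing the contributions gives the formula mass.

812.35 g/mol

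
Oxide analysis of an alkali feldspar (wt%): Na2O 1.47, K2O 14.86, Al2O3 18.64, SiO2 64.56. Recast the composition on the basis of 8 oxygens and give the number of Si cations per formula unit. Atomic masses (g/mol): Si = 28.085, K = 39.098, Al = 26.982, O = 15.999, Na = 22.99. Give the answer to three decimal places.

1.47 wt% Na2O ÷ 61.979 g/mol = 0.02372 mol, giving 0.04744 Na and 0.02372 O.
14.86 wt% K2O ÷ 94.195 g/mol = 0.15776 mol, giving 0.31552 K and 0.15776 O.
18.64 wt% Al2O3 ÷ 101.961 g/mol = 0.18281 mol, giving 0.36562 Al and 0.54843 O.
64.56 wt% SiO2 ÷ 60.083 g/mol = 1.07451 mol, giving 1.07451 Si and 2.14902 O.
Oxygen sums to 2.87893; scaling by 8/2.87893 = 2.77881 puts the formula on 8 O.
Si: 1.07451 × 2.77881 = 2.986 atoms per formula unit.

2.986 Si apfu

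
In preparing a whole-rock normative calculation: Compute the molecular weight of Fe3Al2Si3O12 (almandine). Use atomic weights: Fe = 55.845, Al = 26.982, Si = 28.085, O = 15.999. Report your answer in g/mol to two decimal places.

497.74 g/mol

Fe: 3 × 55.845 = 167.5350
Al: 2 × 26.982 = 53.9640
Si: 3 × 28.085 = 84.2550
O: 12 × 15.999 = 191.9880
Summing the contributions gives the formula mass.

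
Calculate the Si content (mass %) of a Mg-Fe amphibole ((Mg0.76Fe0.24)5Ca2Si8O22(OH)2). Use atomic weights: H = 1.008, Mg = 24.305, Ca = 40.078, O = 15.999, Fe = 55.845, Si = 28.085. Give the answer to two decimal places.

26.43 mass %

M((Mg0.76Fe0.24)5Ca2Si8O22(OH)2) = 850.201 g/mol.
Si contributes 8 × 28.085 = 224.680 g per mole.
224.680/850.201 = 0.2643 → 26.43%.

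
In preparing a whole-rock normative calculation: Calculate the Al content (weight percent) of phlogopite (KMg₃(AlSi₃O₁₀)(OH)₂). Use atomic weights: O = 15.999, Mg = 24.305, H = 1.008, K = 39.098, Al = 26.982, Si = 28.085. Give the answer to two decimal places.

6.47 weight percent

M(KMg₃(AlSi₃O₁₀)(OH)₂) = 417.254 g/mol.
Al contributes 1 × 26.982 = 26.982 g per mole.
26.982/417.254 = 0.0647 → 6.47%.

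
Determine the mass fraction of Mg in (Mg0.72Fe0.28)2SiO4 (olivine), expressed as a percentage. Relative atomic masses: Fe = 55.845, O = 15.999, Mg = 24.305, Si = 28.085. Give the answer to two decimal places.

Formula mass = 1.44*24.305 + 0.56*55.845 + 1*28.085 + 4*15.999 = 158.353 g/mol, of which 34.999 g is Mg.
So Mg makes up 34.999/158.353 = 0.2210 of the mass, i.e. 22.10%.

22.10 weight percent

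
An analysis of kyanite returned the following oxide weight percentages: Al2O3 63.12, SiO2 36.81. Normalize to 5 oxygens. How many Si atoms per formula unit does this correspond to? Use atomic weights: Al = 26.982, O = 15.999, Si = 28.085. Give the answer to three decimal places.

0.994 Si apfu

Al2O3: 63.12/101.961 = 0.61906 mol → 1.23812 mol Al, 1.85718 mol O.
SiO2: 36.81/60.083 = 0.61265 mol → 0.61265 mol Si, 1.22530 mol O.
Total oxygen = 3.08248 mol. Normalization factor = 5/3.08248 = 1.62207.
Si per 5 O = 0.61265 × 1.62207 = 0.994.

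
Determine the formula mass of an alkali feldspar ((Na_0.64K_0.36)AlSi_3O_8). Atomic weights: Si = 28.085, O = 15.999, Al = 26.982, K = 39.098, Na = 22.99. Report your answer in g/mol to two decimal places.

M = 0.64(22.99) + 0.36(39.098) + 1(26.982) + 3(28.085) + 8(15.999)

268.02 g/mol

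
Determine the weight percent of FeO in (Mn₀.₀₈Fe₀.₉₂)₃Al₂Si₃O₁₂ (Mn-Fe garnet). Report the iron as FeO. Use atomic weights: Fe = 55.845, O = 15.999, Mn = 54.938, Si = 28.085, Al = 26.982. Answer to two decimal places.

39.86 wt%

Formula mass = 497.524 g/mol.
2.76 Fe → 2.7600 mol FeO per formula unit; M(FeO) = 71.844, so FeO mass = 198.289 g.
198.289/497.524 × 100 = 39.86 wt%.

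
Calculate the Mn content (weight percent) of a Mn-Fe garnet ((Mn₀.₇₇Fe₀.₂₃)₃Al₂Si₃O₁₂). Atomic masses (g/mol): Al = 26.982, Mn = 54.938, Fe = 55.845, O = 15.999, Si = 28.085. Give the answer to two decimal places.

M((Mn₀.₇₇Fe₀.₂₃)₃Al₂Si₃O₁₂) = 495.647 g/mol.
Mn contributes 2.31 × 54.938 = 126.907 g per mole.
126.907/495.647 = 0.2560 → 25.60%.

25.60 weight percent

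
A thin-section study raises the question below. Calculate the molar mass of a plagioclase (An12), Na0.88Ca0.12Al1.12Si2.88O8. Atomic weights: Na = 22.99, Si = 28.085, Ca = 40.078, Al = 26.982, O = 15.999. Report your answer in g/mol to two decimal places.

264.14 g/mol

Na: 0.88 × 22.99 = 20.2312
Ca: 0.12 × 40.078 = 4.8094
Al: 1.12 × 26.982 = 30.2198
Si: 2.88 × 28.085 = 80.8848
O: 8 × 15.999 = 127.9920
Summing the contributions gives the formula mass.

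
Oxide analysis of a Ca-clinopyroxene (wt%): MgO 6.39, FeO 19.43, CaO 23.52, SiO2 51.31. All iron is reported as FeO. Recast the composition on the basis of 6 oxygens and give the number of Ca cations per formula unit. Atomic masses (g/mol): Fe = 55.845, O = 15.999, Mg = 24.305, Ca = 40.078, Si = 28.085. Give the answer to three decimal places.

0.984 Ca apfu

MgO (M=40.304): mol = 0.15855; Mg = 0.15855, O = 0.15855.
FeO (M=71.844): mol = 0.27045; Fe = 0.27045, O = 0.27045.
CaO (M=56.077): mol = 0.41942; Ca = 0.41942, O = 0.41942.
SiO2 (M=60.083): mol = 0.85399; Si = 0.85399, O = 1.70798.
ΣO = 2.55640; factor = 6/ΣO = 2.34705.
Ca apfu = 0.41942 × 2.34705 = 0.984.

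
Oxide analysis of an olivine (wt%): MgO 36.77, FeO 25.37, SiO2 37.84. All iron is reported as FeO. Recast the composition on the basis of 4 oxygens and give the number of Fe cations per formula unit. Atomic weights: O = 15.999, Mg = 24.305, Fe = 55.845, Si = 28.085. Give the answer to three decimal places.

0.559 Fe apfu

MgO (M=40.304): mol = 0.91232; Mg = 0.91232, O = 0.91232.
FeO (M=71.844): mol = 0.35313; Fe = 0.35313, O = 0.35313.
SiO2 (M=60.083): mol = 0.62980; Si = 0.62980, O = 1.25960.
ΣO = 2.52505; factor = 4/ΣO = 1.58413.
Fe apfu = 0.35313 × 1.58413 = 0.559.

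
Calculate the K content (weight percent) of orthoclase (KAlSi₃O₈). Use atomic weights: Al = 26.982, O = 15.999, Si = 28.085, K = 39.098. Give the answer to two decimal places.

14.05 weight percent

Molar mass of KAlSi₃O₈: 1*39.098 + 1*26.982 + 3*28.085 + 8*15.999 = 278.327 g/mol.
Mass of K per formula unit: 1 × 39.098 = 39.098 g.
Weight fraction K = 39.098 / 278.327 = 0.1405.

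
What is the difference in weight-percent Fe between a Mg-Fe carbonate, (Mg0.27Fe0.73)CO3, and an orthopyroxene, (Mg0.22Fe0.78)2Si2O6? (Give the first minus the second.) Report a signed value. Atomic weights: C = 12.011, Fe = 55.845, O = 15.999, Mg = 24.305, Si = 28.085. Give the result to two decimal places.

M((Mg0.27Fe0.73)CO3) = 107.337 g/mol, so wt% Fe = 40.767/107.337 × 100 = 37.98%.
M((Mg0.22Fe0.78)2Si2O6) = 249.976 g/mol, so wt% Fe = 87.118/249.976 × 100 = 34.85%.
37.98 − 34.85 = 3.13 pp.

3.13 percentage points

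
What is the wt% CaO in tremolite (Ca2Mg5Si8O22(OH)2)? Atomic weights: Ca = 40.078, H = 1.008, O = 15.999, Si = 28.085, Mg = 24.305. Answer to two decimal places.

Formula mass = 812.353 g/mol.
2 Ca → 2.0000 mol CaO per formula unit; M(CaO) = 56.077, so CaO mass = 112.154 g.
112.154/812.353 × 100 = 13.81 wt%.

13.81 wt%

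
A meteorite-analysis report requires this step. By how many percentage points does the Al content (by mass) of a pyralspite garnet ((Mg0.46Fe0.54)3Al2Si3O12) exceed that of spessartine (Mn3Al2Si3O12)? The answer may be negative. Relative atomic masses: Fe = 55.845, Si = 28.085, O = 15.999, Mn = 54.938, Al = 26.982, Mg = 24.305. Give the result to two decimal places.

0.98 percentage points

Al in (Mg0.46Fe0.54)3Al2Si3O12: molar mass 454.217 g/mol; 2×26.982 = 53.964 g → 11.88 wt%.
Al in Mn3Al2Si3O12: molar mass 495.021 g/mol; 2×26.982 = 53.964 g → 10.90 wt%.
Difference = 11.88 − 10.90 = 0.98 percentage points.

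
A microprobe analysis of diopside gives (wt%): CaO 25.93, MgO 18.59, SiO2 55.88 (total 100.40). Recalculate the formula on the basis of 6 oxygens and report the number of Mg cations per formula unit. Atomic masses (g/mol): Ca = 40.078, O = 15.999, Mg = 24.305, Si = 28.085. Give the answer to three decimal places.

0.994 Mg apfu

CaO (M=56.077): mol = 0.46240; Ca = 0.46240, O = 0.46240.
MgO (M=40.304): mol = 0.46124; Mg = 0.46124, O = 0.46124.
SiO2 (M=60.083): mol = 0.93005; Si = 0.93005, O = 1.86010.
ΣO = 2.78374; factor = 6/ΣO = 2.15537.
Mg apfu = 0.46124 × 2.15537 = 0.994.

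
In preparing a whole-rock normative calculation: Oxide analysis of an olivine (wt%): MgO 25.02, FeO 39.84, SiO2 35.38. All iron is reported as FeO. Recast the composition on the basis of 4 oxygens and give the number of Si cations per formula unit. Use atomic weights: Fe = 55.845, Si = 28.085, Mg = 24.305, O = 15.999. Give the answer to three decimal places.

1.001 Si apfu

25.02 wt% MgO ÷ 40.304 g/mol = 0.62078 mol, giving 0.62078 Mg and 0.62078 O.
39.84 wt% FeO ÷ 71.844 g/mol = 0.55453 mol, giving 0.55453 Fe and 0.55453 O.
35.38 wt% SiO2 ÷ 60.083 g/mol = 0.58885 mol, giving 0.58885 Si and 1.17770 O.
Oxygen sums to 2.35301; scaling by 4/2.35301 = 1.69995 puts the formula on 4 O.
Si: 0.58885 × 1.69995 = 1.001 atoms per formula unit.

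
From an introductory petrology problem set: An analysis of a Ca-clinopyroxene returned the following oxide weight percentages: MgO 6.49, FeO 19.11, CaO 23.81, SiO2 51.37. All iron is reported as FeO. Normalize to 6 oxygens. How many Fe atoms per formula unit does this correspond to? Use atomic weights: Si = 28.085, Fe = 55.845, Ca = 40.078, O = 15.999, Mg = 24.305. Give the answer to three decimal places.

0.623 Fe apfu

MgO: 6.49/40.304 = 0.16103 mol → 0.16103 mol Mg, 0.16103 mol O.
FeO: 19.11/71.844 = 0.26599 mol → 0.26599 mol Fe, 0.26599 mol O.
CaO: 23.81/56.077 = 0.42459 mol → 0.42459 mol Ca, 0.42459 mol O.
SiO2: 51.37/60.083 = 0.85498 mol → 0.85498 mol Si, 1.70996 mol O.
Total oxygen = 2.56157 mol. Normalization factor = 6/2.56157 = 2.34231.
Fe per 6 O = 0.26599 × 2.34231 = 0.623.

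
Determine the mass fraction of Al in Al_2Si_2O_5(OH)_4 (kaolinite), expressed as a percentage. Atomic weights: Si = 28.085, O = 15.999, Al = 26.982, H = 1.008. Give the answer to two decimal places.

20.90 wt%

M(Al_2Si_2O_5(OH)_4) = 258.157 g/mol.
Al contributes 2 × 26.982 = 53.964 g per mole.
53.964/258.157 = 0.2090 → 20.90%.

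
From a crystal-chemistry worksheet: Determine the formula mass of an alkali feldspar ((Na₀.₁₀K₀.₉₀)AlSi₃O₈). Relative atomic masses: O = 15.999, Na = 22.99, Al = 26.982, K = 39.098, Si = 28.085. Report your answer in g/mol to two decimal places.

The formula mass is the sum 0.10(22.99) + 0.90(39.098) + 1(26.982) + 3(28.085) + 8(15.999).

276.72 g/mol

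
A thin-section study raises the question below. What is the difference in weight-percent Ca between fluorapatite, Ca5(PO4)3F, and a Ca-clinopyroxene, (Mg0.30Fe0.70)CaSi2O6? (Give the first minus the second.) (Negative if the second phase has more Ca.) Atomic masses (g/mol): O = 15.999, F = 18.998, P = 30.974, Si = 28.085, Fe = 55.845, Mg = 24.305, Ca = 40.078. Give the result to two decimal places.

22.94 percentage points

M(Ca5(PO4)3F) = 504.298 g/mol, so wt% Ca = 200.390/504.298 × 100 = 39.74%.
M((Mg0.30Fe0.70)CaSi2O6) = 238.625 g/mol, so wt% Ca = 40.078/238.625 × 100 = 16.80%.
39.74 − 16.80 = 22.94 pp.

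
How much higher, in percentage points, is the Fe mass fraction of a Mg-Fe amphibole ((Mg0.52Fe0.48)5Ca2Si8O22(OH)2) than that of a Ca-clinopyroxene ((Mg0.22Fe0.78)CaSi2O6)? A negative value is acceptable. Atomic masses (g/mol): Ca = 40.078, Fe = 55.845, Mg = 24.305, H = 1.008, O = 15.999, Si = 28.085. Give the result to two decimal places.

Fe in (Mg0.52Fe0.48)5Ca2Si8O22(OH)2: molar mass 888.049 g/mol; 2.40×55.845 = 134.028 g → 15.09 wt%.
Fe in (Mg0.22Fe0.78)CaSi2O6: molar mass 241.148 g/mol; 0.78×55.845 = 43.559 g → 18.06 wt%.
Difference = 15.09 − 18.06 = -2.97 percentage points.

-2.97 percentage points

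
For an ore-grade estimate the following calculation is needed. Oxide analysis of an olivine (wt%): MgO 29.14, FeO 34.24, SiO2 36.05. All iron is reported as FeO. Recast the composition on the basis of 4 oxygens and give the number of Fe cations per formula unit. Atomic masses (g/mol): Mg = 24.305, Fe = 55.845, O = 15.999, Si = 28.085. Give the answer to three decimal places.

0.794 Fe apfu

MgO (M=40.304): mol = 0.72301; Mg = 0.72301, O = 0.72301.
FeO (M=71.844): mol = 0.47659; Fe = 0.47659, O = 0.47659.
SiO2 (M=60.083): mol = 0.60000; Si = 0.60000, O = 1.20000.
ΣO = 2.39960; factor = 4/ΣO = 1.66694.
Fe apfu = 0.47659 × 1.66694 = 0.794.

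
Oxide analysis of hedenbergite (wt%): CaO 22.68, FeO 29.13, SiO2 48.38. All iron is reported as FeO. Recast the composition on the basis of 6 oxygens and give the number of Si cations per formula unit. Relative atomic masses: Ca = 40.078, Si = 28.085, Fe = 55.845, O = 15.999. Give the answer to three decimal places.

1.996 Si apfu

CaO: 22.68/56.077 = 0.40444 mol → 0.40444 mol Ca, 0.40444 mol O.
FeO: 29.13/71.844 = 0.40546 mol → 0.40546 mol Fe, 0.40546 mol O.
SiO2: 48.38/60.083 = 0.80522 mol → 0.80522 mol Si, 1.61044 mol O.
Total oxygen = 2.42034 mol. Normalization factor = 6/2.42034 = 2.47899.
Si per 6 O = 0.80522 × 2.47899 = 1.996.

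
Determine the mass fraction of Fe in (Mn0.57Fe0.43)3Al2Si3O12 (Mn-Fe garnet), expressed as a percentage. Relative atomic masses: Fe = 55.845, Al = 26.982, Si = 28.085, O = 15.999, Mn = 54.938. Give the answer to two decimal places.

14.52 mass %

Molar mass of (Mn0.57Fe0.43)3Al2Si3O12: 1.71×54.938 + 1.29×55.845 + 2×26.982 + 3×28.085 + 12×15.999 = 496.191 g/mol.
Mass of Fe per formula unit: 1.29 × 55.845 = 72.040 g.
Weight fraction Fe = 72.040 / 496.191 = 0.1452.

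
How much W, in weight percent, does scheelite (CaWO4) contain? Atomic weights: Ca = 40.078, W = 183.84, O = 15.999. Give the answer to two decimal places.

63.85 weight percent

Molar mass of CaWO4: 1·40.078 + 1·183.84 + 4·15.999 = 287.914 g/mol.
Mass of W per formula unit: 1 × 183.84 = 183.840 g.
Weight fraction W = 183.840 / 287.914 = 0.6385.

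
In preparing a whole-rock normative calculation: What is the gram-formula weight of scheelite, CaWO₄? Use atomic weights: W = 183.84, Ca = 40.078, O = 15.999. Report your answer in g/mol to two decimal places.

The formula mass is the sum 1(40.078) + 1(183.84) + 4(15.999).

287.91 g/mol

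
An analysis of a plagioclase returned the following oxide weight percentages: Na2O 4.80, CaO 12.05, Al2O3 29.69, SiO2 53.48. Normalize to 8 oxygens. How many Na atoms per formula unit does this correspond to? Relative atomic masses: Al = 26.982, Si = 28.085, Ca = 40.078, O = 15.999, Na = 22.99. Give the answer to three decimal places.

0.421 Na apfu

4.80 wt% Na2O ÷ 61.979 g/mol = 0.07745 mol, giving 0.15490 Na and 0.07745 O.
12.05 wt% CaO ÷ 56.077 g/mol = 0.21488 mol, giving 0.21488 Ca and 0.21488 O.
29.69 wt% Al2O3 ÷ 101.961 g/mol = 0.29119 mol, giving 0.58238 Al and 0.87357 O.
53.48 wt% SiO2 ÷ 60.083 g/mol = 0.89010 mol, giving 0.89010 Si and 1.78020 O.
Oxygen sums to 2.94610; scaling by 8/2.94610 = 2.71545 puts the formula on 8 O.
Na: 0.15490 × 2.71545 = 0.421 atoms per formula unit.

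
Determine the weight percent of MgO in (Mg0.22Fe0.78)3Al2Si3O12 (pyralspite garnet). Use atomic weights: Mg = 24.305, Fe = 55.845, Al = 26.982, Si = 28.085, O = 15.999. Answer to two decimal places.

Formula mass = 476.926 g/mol.
0.66 Mg → 0.6600 mol MgO per formula unit; M(MgO) = 40.304, so MgO mass = 26.601 g.
26.601/476.926 × 100 = 5.58 wt%.

5.58 wt%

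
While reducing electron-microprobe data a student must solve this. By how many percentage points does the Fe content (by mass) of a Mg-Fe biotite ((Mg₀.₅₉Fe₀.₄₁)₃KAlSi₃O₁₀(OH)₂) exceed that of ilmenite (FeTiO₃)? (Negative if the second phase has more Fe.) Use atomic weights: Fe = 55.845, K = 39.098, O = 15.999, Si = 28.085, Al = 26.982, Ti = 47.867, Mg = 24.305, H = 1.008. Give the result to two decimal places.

-21.75 percentage points

First mineral: 68.689 g Fe in 456.048 g formula = 15.06 wt% Fe.
Second mineral: 55.845 g Fe in 151.709 g formula = 36.81 wt% Fe.
15.06% − 36.81% gives a difference of -21.75 percentage points.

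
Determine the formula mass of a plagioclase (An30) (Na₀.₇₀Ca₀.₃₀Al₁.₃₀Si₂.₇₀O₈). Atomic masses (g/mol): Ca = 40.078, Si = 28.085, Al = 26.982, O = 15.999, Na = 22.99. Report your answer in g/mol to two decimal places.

Na: 0.70 × 22.99 = 16.0930
Ca: 0.30 × 40.078 = 12.0234
Al: 1.30 × 26.982 = 35.0766
Si: 2.70 × 28.085 = 75.8295
O: 8 × 15.999 = 127.9920
Summing the contributions gives the formula mass.

267.01 g/mol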